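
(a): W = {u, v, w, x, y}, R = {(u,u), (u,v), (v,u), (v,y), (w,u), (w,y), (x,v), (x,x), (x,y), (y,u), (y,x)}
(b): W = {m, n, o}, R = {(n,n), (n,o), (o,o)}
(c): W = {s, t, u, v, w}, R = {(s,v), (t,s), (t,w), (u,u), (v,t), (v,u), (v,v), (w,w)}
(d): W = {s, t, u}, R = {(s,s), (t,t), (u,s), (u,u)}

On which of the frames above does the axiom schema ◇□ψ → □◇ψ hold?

(a), (b), (d)

The schema corresponds to convergence: ∀x ∀y ∀z (Rxy ∧ Rxz → ∃w (Ryw ∧ Rzw)).
(a): ✓.
(b): ✓.
(c): fails — Rts and Rtw but s and w have no common successor.
(d): ✓.
Valid on: (a), (b), (d).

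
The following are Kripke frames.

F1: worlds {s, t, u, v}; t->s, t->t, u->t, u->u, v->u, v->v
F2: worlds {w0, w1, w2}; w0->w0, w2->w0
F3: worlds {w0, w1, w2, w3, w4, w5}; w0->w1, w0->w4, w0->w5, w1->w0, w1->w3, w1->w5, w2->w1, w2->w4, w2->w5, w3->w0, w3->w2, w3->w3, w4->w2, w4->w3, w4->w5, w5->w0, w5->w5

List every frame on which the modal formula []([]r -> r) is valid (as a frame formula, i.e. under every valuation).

This is the axiom for shift-reflexivity; its first-order frame correspondent is forall x forall y (Rxy -> Ryy).
F1: fails — Rts but not Rss.
F2: satisfies the condition.
F3: fails — Rw1w0 but not Rw0w0.
Valid on: F2.

F2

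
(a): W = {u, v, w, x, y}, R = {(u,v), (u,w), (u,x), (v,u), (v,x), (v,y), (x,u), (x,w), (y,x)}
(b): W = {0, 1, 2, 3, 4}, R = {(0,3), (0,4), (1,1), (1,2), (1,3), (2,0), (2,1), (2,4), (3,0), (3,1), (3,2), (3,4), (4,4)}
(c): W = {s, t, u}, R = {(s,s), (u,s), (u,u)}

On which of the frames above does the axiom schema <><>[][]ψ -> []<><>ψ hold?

Frame correspondent (Sahlqvist): forall x forall y forall z ((x R^2 y & xRz) -> exists w (y R^2 w & z R^2 w)) — i.e. a generalized confluence (Geach) condition.
(a): fails — uR²u, uRw but no t with uR²t and wR²t.
(b): holds.
(c): holds.
Valid on: (b), (c).

(b), (c)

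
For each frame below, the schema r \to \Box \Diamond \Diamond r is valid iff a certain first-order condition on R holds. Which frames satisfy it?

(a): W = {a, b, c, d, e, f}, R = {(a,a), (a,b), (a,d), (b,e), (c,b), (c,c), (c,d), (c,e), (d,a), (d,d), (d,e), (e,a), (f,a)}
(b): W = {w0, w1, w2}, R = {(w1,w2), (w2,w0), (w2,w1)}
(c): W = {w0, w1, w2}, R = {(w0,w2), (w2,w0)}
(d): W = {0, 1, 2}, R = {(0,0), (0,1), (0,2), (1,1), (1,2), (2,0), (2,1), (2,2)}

The schema corresponds to a generalized confluence (Geach) condition: \forall x \forall z (xRz \to \exists w (x = w \wedge z R^2 w)).
(a): fails — cRb but no w with c=w and bR²w.
(b): fails — w1Rw2 but no w with w1=w and w2R²w.
(c): fails — w0Rw2 but no w with w0=w and w2R²w.
(d): condition met.

(d)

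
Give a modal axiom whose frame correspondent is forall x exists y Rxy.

This is seriality; the standard corresponding axiom is D: □q → ◇q.

□q → ◇q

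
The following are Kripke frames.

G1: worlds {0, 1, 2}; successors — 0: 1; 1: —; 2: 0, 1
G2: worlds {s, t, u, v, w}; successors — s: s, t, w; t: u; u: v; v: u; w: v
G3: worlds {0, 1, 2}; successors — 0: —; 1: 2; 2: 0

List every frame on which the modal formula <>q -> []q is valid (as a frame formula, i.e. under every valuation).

This is the axiom for partial functionality; its first-order frame correspondent is forall x forall y forall z (Rxy & Rxz -> y = z).
G1: fails — 2 sees both 0 and 1.
G2: fails — s sees both s and t.
G3: condition met.

G3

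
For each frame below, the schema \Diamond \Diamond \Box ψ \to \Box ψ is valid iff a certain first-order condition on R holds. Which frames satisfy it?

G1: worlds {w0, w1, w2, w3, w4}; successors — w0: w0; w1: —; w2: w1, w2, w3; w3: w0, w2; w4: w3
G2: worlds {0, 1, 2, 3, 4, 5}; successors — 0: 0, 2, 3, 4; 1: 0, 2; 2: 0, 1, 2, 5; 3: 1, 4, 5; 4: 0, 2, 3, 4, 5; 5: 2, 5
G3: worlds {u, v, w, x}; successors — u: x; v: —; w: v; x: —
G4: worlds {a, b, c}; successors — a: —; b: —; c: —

G3, G4

Frame correspondent (Sahlqvist): \forall x \forall y \forall z ((x R^2 y \wedge xRz) \to \exists w (yRw \wedge z = w)) — i.e. a generalized confluence (Geach) condition.
G1: fails — w2R²w0, w2Rw1 but no w with w0Rw and w1=w.
G2: fails — 0R²1, 0R3 but no w with 1Rw and 3=w.
G3: holds.
G4: holds.
Valid on: G3, G4.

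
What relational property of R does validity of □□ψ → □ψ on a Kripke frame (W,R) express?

Suppose □□ψ→□ψ is valid. Take Rxy and set V(ψ)={w : xR²w}. Then □□ψ at x, so □ψ at x, so ψ at y, i.e. ∃z(Rxz∧Rzy).
Conversely, on a frame with density the schema holds at every world under every valuation.
Frame condition: ∀x ∀y (Rxy → ∃z (Rxz ∧ Rzy)).

density: ∀x ∀y (Rxy → ∃z (Rxz ∧ Rzy))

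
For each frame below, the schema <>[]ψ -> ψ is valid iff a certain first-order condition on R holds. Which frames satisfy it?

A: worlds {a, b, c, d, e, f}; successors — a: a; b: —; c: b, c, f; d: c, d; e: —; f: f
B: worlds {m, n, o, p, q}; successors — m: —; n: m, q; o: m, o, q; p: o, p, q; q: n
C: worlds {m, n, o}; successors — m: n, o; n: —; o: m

none

The schema corresponds to symmetry: forall x forall y (Rxy -> Ryx).
A: fails — Rdc but not Rcd.
B: fails — Rom but not Rmo.
C: fails — Rmn but not Rnm.
Valid on no frame.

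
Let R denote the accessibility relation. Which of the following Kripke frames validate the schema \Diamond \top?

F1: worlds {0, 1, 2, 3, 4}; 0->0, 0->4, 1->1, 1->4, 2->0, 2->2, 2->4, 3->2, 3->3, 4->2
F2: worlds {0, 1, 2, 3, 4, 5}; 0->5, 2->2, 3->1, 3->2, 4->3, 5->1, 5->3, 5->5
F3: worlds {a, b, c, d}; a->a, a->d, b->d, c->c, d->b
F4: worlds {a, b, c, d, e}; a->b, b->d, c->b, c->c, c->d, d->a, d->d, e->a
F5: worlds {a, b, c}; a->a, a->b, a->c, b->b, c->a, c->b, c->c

This is the axiom for seriality; its first-order frame correspondent is \forall x \exists y Rxy.
F1: holds.
F2: fails — world 1 has no successor.
F3: holds.
F4: holds.
F5: holds.
Valid on: F1, F3, F4, F5.

F1, F3, F4, F5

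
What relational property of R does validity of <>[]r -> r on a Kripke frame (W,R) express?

symmetry: forall x forall y (Rxy -> Ryx)

Equivalently (dual form): r → □◇r.
Suppose r→□◇r is valid. Take Rxy and set V(r)={x}. Then r at x, so □◇r at x, so ◇r at y, so some z with Ryz has r; z=x, i.e. Ryx.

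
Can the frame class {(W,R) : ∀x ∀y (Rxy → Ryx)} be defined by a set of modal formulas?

The condition is symmetry. A defining modal formula is p → □◇p.
Suppose p→□◇p is valid. Take Rxy and set V(p)={x}. Then p at x, so □◇p at x, so ◇p at y, so some z with Ryz has p; z=x, i.e. Ryx.

Yes — defined by p → □◇p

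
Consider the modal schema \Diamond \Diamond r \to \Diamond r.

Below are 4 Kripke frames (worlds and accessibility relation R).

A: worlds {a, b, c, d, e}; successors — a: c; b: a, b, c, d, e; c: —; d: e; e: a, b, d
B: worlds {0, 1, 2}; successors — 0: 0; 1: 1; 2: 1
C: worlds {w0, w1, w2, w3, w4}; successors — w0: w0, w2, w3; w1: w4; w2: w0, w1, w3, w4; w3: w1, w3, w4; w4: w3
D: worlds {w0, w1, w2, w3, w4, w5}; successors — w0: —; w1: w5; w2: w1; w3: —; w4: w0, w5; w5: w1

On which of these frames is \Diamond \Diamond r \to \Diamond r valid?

B

This is the axiom for transitivity; its first-order frame correspondent is \forall x \forall y \forall z (Rxy \wedge Ryz \to Rxz).
A: fails — Rde and Reb but not Rdb.
B: satisfies the condition.
C: fails — Rw0w2 and Rw2w4 but not Rw0w4.
D: fails — Rw1w5 and Rw5w1 but not Rw1w1.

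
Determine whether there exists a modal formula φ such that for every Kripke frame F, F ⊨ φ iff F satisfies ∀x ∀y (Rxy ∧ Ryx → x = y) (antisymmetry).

If a class were modally definable it would be closed under surjective bounded morphisms (Goldblatt–Thomason).
The 4-cycle (worlds w0,w1,w2,w3 with w0→w1→w2→w3→w0) is antisymmetric. Sending even-indexed worlds to a and odd-indexed worlds to b is a surjective bounded morphism onto the two-world frame with a↔b, which is not antisymmetric.
So the class is not modally definable.

Not modally definable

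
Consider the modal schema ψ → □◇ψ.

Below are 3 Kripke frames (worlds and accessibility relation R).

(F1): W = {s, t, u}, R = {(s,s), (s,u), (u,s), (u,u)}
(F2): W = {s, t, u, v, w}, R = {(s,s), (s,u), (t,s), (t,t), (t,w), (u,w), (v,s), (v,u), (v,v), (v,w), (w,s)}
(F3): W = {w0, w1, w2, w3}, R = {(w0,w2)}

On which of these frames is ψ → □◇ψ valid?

(F1)

Frame correspondent (Sahlqvist): ∀x ∀y (Rxy → Ryx) — i.e. symmetry.
(F1): satisfies the condition.
(F2): fails — Ruw but not Rwu.
(F3): fails — Rw0w2 but not Rw2w0.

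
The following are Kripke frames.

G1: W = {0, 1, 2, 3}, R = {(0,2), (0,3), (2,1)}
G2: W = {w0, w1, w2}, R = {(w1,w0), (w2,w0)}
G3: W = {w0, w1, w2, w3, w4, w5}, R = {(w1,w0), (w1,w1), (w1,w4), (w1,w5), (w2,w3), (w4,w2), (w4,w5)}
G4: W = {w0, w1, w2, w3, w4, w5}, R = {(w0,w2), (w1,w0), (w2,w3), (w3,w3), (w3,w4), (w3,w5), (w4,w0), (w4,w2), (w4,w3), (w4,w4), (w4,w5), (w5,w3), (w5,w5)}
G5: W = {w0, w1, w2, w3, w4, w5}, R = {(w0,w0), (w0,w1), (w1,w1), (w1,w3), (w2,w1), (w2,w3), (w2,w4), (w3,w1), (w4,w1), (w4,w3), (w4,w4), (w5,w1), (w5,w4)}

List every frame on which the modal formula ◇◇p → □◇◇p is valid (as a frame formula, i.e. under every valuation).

The schema corresponds to a generalized confluence (Geach) condition: ∀x ∀y ∀z ((xR²y ∧ xRz) → ∃w (y = w ∧ zR²w)).
G1: fails — 0R²1, 0R2 but no w with 1=w and 2R²w.
G2: ✓.
G3: fails — w1R²w0, w1Rw0 but no w with w0=w and w0R²w.
G4: fails — w1R²w2, w1Rw0 but no w with w2=w and w0R²w.
G5: fails — w0R²w0, w0Rw1 but no w with w0=w and w1R²w.

G2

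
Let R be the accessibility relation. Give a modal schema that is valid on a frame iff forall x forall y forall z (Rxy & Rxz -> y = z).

The condition is partial functionality. The CD schema ◇s → □s defines it.

◇s → □s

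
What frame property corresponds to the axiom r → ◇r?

This is a form of the T axiom.
It corresponds to reflexivity: ∀x Rxx.

Reflexivity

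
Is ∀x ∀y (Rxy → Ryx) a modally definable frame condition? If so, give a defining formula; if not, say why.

This is a Sahlqvist condition; the B axiom q → □◇q defines it.
Suppose q→□◇q is valid. Take Rxy and set V(q)={x}. Then q at x, so □◇q at x, so ◇q at y, so some z with Ryz has q; z=x, i.e. Ryx.

Yes — defined by q → □◇q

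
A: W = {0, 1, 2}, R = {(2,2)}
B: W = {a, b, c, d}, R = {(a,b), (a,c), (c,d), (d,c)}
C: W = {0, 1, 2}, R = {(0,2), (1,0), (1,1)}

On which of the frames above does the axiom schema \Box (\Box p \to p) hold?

This is the axiom for shift-reflexivity; its first-order frame correspondent is \forall x \forall y (Rxy \to Ryy).
A: condition met.
B: fails — Rac but not Rcc.
C: fails — R10 but not R00.
Valid on: A.

A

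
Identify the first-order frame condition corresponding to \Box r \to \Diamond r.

Suppose □r→◇r is valid. At any x set V(r)=W. Then □r at x, so ◇r at x, so x has a successor.

seriality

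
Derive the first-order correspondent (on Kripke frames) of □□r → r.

∀x ∃w (xR²w ∧ x = w)

This is a Sahlqvist (Geach-type) schema ◇^0□^2r → □^0◇^0r.
Minimal-valuation argument: fix x; take any y with xR^0y and any z with xR^0z. Set V(r) to the set of worlds R-reachable from y in exactly 2 steps. Then □^2r holds at y, so the antecedent holds at x; validity forces ◇^0r at z, giving a w with zR^0w and yR^2w.
First-order correspondent: ∀x ∃w (xR²w ∧ x = w).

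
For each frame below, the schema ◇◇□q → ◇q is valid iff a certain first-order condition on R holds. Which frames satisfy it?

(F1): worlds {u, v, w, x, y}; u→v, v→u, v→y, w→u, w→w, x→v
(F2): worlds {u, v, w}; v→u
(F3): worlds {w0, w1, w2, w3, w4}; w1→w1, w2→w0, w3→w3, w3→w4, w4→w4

Frame correspondent (Sahlqvist): ∀x ∀y (xR²y → ∃w (yRw ∧ xRw)) — i.e. a generalized confluence (Geach) condition.
(F1): fails — uR²y but no t with yRt and uRt.
(F2): ✓.
(F3): ✓.

(F2), (F3)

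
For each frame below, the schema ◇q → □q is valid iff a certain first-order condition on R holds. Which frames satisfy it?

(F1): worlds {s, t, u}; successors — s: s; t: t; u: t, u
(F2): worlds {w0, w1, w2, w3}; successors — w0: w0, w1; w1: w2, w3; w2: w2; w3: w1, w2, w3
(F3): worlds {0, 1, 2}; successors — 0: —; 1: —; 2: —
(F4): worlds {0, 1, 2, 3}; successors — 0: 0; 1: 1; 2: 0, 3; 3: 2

(F3)

Frame correspondent (Sahlqvist): ∀x ∀y ∀z (Rxy ∧ Rxz → y = z) — i.e. partial functionality.
(F1): fails — u sees both t and u.
(F2): fails — w0 sees both w0 and w1.
(F3): ✓.
(F4): fails — 2 sees both 0 and 3.
Valid on: (F3).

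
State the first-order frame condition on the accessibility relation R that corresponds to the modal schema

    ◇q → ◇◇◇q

∀x ∀y (xRy → ∃w (y = w ∧ xR³w))

This is a Sahlqvist (Geach-type) schema ◇^1□^0q → □^0◇^3q.
Minimal-valuation argument: fix x; take any y with xR^1y and any z with xR^0z. Set V(q) to the set of worlds R-reachable from y in exactly 0 steps. Then □^0q holds at y, so the antecedent holds at x; validity forces ◇^3q at z, giving a w with zR^3w and yR^0w.
First-order correspondent: ∀x ∀y (xRy → ∃w (y = w ∧ xR³w)).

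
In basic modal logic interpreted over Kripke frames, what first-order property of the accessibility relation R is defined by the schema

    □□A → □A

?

Suppose □□A→□A is valid. Take Rxy and set V(A)={w : xR²w}. Then □□A at x, so □A at x, so A at y, i.e. ∃z(Rxz∧Rzy).

density: ∀x ∀y (Rxy → ∃z (Rxz ∧ Rzy))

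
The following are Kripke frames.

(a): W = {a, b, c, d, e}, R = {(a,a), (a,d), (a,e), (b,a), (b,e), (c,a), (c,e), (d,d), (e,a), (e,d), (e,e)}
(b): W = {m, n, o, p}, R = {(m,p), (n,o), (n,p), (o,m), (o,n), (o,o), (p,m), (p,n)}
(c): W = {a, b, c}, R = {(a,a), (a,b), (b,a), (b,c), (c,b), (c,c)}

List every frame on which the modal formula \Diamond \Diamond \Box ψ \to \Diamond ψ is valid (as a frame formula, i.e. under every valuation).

(c)

Frame correspondent (Sahlqvist): \forall x \forall y (x R^2 y \to \exists w (yRw \wedge xRw)) — i.e. a generalized confluence (Geach) condition.
(a): fails — bR²d but no w with dRw and bRw.
(b): fails — oR²m but no w with mRw and oRw.
(c): holds.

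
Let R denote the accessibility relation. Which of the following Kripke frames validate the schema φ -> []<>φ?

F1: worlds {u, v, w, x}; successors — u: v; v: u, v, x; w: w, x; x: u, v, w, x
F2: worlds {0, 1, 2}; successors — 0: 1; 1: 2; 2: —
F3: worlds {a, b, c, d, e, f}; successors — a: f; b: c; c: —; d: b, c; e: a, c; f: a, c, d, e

The schema corresponds to symmetry: forall x forall y (Rxy -> Ryx).
F1: fails — Rxu but not Rux.
F2: fails — R12 but not R21.
F3: fails — Rbc but not Rcb.

none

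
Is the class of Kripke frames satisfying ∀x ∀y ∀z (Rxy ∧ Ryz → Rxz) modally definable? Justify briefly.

The condition is transitivity. A defining modal formula is □r → □□r.
Suppose □r→□□r is valid. Take Rxy, Ryz and set V(r)={w : Rxw}. Then □r at x, so □□r at x, so □r at y, so r at z, i.e. Rxz.

Definable; □r → □□r defines it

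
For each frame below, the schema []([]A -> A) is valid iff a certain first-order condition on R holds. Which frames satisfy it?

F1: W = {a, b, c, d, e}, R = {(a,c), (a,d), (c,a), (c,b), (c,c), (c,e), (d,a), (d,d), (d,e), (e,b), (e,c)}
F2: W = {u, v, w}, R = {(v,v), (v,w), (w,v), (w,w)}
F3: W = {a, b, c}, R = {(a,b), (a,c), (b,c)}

This is the axiom for shift-reflexivity; its first-order frame correspondent is forall x forall y (Rxy -> Ryy).
F1: fails — Rde but not Ree.
F2: ✓.
F3: fails — Rac but not Rcc.

F2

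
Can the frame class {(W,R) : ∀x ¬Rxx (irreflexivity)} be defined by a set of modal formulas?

Not modally definable

Modal frame validity is preserved under surjective bounded morphisms.
The 4-cycle (worlds 0,1,2,3 with 0→1→2→3→0) is irreflexive, and the map sending every world to a single reflexive point • is a surjective bounded morphism (forth: every edge maps to (•,•); back: every world has a successor). So any modal formula valid on the 4-cycle is also valid on the reflexive point, which is not irreflexive.
Hence irreflexivity is not modally definable.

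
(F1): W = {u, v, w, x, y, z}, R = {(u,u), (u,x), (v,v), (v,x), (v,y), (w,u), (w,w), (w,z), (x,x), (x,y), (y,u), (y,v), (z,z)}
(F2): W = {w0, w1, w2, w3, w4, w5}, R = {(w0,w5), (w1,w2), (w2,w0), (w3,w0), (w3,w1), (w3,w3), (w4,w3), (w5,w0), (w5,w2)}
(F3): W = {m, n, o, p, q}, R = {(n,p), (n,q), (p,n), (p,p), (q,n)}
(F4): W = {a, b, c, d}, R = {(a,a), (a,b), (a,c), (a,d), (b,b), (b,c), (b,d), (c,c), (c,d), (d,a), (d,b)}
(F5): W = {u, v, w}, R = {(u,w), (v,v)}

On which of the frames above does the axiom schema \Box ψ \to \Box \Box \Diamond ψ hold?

Frame correspondent (Sahlqvist): \forall x \forall z (x R^2 z \to \exists w (xRw \wedge zRw)) — i.e. a generalized confluence (Geach) condition.
(F1): fails — wR²x but no t with wRt and xRt.
(F2): fails — w0R²w2 but no w with w0Rw and w2Rw.
(F3): holds.
(F4): fails — cR²d but no w with cRw and dRw.
(F5): holds.

(F3), (F5)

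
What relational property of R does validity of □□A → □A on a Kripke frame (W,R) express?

density

Suppose □□A→□A is valid. Take Rxy and set V(A)={w : xR²w}. Then □□A at x, so □A at x, so A at y, i.e. ∃z(Rxz∧Rzy).
Conversely, any frame satisfying ∀x ∀y (Rxy → ∃z (Rxz ∧ Rzy)) validates the schema.
So the correspondent is density.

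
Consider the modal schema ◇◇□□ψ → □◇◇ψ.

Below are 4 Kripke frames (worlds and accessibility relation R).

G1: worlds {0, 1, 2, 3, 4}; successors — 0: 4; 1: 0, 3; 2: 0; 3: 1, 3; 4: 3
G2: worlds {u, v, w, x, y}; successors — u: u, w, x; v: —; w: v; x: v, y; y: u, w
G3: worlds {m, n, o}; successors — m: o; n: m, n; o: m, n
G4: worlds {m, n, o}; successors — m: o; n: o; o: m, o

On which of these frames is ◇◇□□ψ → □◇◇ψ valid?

Frame correspondent (Sahlqvist): ∀x ∀y ∀z ((xR²y ∧ xRz) → ∃w (yR²w ∧ zR²w)) — i.e. a generalized confluence (Geach) condition.
G1: condition met.
G2: fails — uR²u, uRw but no t with uR²t and wR²t.
G3: condition met.
G4: condition met.

G1, G3, G4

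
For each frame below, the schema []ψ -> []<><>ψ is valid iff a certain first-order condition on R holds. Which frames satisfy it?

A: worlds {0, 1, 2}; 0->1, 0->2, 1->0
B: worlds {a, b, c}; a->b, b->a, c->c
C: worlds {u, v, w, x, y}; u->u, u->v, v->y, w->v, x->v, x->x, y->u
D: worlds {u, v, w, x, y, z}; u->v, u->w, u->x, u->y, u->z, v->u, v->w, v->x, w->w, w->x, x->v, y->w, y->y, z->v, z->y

Frame correspondent (Sahlqvist): forall x forall z (xRz -> exists w (xRw & z R^2 w)) — i.e. a generalized confluence (Geach) condition.
A: fails — 0R2 but no w with 0Rw and 2R²w.
B: condition met.
C: fails — vRy but no t with vRt and yR²t.
D: condition met.

B, D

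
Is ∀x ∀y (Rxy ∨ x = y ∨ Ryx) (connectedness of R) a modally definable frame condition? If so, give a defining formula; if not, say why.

Any modally definable frame class is closed under disjoint unions.
Take 2 disjoint single-world reflexive frames: each is trivially connected, but their disjoint union has 2 worlds with no edge between distinct components, so it is not connected.
So no modal formula (or set of formulas) defines exactly the connected frames.

No — not modally definable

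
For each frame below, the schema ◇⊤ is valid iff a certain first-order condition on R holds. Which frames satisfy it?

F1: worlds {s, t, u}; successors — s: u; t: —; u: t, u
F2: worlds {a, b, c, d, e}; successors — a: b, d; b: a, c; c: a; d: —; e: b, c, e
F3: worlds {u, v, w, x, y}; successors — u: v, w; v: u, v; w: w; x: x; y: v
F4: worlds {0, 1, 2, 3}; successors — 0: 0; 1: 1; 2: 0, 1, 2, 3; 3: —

This is the axiom for seriality; its first-order frame correspondent is ∀x ∃y Rxy.
F1: fails — world t has no successor.
F2: fails — world d has no successor.
F3: holds.
F4: fails — world 3 has no successor.
Valid on: F3.

F3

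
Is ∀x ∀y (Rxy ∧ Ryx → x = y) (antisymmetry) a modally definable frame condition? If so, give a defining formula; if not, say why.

If a class were modally definable it would be closed under surjective bounded morphisms (Goldblatt–Thomason).
The 4-cycle (worlds 0,1,2,3 with 0→1→2→3→0) is antisymmetric. Sending even-indexed worlds to s and odd-indexed worlds to t is a surjective bounded morphism onto the two-world frame with s↔t, which is not antisymmetric.
So no modal formula (or set of formulas) defines exactly the antisymmetric frames.

No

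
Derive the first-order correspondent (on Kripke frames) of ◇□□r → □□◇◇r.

∀x ∀y ∀z ((xRy ∧ xR²z) → ∃w (yR²w ∧ zR²w))

This is a Sahlqvist (Geach-type) schema ◇^1□^2r → □^2◇^2r.
Minimal-valuation argument: fix x; take any y with xR^1y and any z with xR^2z. Set V(r) to the set of worlds R-reachable from y in exactly 2 steps. Then □^2r holds at y, so the antecedent holds at x; validity forces ◇^2r at z, giving a w with zR^2w and yR^2w.
First-order correspondent: ∀x ∀y ∀z ((xRy ∧ xR²z) → ∃w (yR²w ∧ zR²w)).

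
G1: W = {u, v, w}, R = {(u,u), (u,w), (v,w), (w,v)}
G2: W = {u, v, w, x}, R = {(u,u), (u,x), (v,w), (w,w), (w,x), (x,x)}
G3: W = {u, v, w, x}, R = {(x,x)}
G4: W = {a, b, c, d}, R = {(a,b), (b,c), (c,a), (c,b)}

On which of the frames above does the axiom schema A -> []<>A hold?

This is the axiom for symmetry; its first-order frame correspondent is forall x forall y (Rxy -> Ryx).
G1: fails — Ruw but not Rwu.
G2: fails — Rwx but not Rxw.
G3: ✓.
G4: fails — Rca but not Rac.
Valid on: G3.

G3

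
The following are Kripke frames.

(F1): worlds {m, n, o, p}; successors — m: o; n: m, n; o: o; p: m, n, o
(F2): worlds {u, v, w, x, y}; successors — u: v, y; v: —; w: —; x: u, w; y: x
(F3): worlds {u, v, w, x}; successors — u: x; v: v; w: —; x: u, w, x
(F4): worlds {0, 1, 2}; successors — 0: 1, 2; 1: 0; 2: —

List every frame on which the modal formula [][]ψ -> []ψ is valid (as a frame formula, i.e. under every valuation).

This is the axiom for density; its first-order frame correspondent is forall x forall y (Rxy -> exists z (Rxz & Rzy)).
(F1): holds.
(F2): fails — Ruv but no z with Ruz and Rzv.
(F3): holds.
(F4): fails — R01 but no z with R0z and Rz1.

(F1), (F3)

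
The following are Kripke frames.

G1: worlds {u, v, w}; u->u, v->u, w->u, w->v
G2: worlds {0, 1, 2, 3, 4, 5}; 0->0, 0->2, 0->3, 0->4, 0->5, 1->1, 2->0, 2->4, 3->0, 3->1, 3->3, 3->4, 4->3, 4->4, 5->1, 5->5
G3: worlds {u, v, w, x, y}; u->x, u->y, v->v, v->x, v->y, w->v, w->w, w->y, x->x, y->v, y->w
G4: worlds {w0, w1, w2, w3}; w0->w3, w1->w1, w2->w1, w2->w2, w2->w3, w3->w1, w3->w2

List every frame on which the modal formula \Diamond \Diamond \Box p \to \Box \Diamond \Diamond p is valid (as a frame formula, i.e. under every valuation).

G1, G4

This is the axiom for a generalized confluence (Geach) condition; its first-order frame correspondent is \forall x \forall y \forall z ((x R^2 y \wedge xRz) \to \exists w (yRw \wedge z R^2 w)).
G1: satisfies the condition.
G2: fails — 0R²1, 0R2 but no w with 1Rw and 2R²w.
G3: fails — uR²w, uRx but no t with wRt and xR²t.
G4: satisfies the condition.
Valid on: G1, G4.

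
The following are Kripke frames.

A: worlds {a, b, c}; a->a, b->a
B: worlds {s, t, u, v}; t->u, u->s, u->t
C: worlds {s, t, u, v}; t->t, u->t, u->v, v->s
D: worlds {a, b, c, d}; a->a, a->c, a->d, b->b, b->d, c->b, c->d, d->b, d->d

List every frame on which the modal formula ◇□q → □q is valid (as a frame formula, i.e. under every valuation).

Frame correspondent (Sahlqvist): ∀x ∀y ∀z (Rxy ∧ Rxz → Ryz) — i.e. the Euclidean property.
A: condition met.
B: fails — Rtu and Rtu but not Ruu.
C: fails — Ruv and Ruv but not Rvv.
D: fails — Rac and Raa but not Rca.

A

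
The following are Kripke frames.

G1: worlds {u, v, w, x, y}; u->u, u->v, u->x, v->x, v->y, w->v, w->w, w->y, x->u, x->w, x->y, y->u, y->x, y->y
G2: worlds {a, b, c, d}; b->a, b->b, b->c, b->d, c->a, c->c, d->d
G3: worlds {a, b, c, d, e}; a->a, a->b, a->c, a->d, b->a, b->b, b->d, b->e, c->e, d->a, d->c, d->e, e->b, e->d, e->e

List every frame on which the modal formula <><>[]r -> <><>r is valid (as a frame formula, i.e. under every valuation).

This is the axiom for a generalized confluence (Geach) condition; its first-order frame correspondent is forall x forall y (x R^2 y -> exists w (yRw & x R^2 w)).
G1: holds.
G2: fails — bR²a but no w with aRw and bR²w.
G3: holds.
Valid on: G1, G3.

G1, G3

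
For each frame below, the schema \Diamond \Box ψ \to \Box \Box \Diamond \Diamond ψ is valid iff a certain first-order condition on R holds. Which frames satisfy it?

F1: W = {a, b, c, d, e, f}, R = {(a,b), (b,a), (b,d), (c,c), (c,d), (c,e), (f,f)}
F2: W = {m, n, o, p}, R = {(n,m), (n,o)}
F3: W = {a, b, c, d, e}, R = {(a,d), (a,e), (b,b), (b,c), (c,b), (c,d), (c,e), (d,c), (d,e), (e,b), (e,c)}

This is the axiom for a generalized confluence (Geach) condition; its first-order frame correspondent is \forall x \forall y \forall z ((xRy \wedge x R^2 z) \to \exists w (yRw \wedge z R^2 w)).
F1: fails — aRb, aR²d but no w with bRw and dR²w.
F2: holds.
F3: holds.
Valid on: F2, F3.

F2, F3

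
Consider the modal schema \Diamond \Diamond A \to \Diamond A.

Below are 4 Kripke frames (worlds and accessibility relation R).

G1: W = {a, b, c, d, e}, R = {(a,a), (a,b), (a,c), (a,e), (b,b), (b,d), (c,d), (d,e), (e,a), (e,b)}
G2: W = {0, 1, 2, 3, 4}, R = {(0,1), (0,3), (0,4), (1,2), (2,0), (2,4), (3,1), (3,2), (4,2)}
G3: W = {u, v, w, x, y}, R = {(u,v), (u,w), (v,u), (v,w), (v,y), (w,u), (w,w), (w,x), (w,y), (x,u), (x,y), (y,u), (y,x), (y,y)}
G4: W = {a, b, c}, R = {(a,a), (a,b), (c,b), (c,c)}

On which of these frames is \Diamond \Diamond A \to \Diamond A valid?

G4

The schema corresponds to transitivity: \forall x \forall y \forall z (Rxy \wedge Ryz \to Rxz).
G1: fails — Rde and Reb but not Rdb.
G2: fails — R32 and R20 but not R30.
G3: fails — Ruv and Rvu but not Ruu.
G4: satisfies the condition.
Valid on: G4.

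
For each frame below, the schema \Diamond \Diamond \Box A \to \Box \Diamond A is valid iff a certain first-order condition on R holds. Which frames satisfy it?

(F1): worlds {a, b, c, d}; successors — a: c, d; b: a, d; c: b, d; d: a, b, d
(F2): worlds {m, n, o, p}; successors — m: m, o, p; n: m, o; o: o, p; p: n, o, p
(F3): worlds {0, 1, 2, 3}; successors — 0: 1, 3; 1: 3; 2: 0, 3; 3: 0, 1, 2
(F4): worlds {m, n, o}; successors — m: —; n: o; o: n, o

This is the axiom for a generalized confluence (Geach) condition; its first-order frame correspondent is \forall x \forall y \forall z ((x R^2 y \wedge xRz) \to \exists w (yRw \wedge zRw)).
(F1): condition met.
(F2): condition met.
(F3): fails — 0R²1, 0R3 but no w with 1Rw and 3Rw.
(F4): condition met.

(F1), (F2), (F4)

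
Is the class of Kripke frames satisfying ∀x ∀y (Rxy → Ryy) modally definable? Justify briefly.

Definable; □(□p → p) defines it

Yes: it is shift-reflexivity, defined by the T□ schema □(□p → p).
Suppose □(□p→p) is valid. Take Rxy and set V(p)={w : Ryw}. Then at y, □p holds; since □(□p→p) at x, □p→p at y, so p at y, i.e. Ryy.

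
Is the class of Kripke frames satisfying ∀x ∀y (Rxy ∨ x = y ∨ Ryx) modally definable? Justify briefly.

Not definable by any modal formula

Modal frame validity is preserved under disjoint unions.
Take 2 disjoint single-world reflexive frames: each is trivially connected, but their disjoint union has 2 worlds with no edge between distinct components, so it is not connected.
So no modal formula (or set of formulas) defines exactly the connected frames.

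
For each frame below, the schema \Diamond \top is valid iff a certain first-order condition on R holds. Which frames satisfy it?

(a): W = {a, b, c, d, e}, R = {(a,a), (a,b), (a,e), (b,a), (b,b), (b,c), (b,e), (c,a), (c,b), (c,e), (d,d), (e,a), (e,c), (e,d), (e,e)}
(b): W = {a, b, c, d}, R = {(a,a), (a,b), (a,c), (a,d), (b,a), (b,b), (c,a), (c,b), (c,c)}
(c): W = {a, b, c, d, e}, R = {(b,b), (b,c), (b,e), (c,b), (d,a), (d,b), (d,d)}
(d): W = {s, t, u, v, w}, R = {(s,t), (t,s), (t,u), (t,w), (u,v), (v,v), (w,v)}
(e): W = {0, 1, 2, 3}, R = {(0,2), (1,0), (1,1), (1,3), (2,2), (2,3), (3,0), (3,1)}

(a), (d), (e)

Frame correspondent (Sahlqvist): \forall x \exists y Rxy — i.e. seriality.
(a): ✓.
(b): fails — world d has no successor.
(c): fails — world a has no successor.
(d): ✓.
(e): ✓.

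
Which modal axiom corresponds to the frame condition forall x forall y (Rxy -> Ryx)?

A defining formula is q → □◇q (the B axiom).
Suppose q→□◇q is valid. Take Rxy and set V(q)={x}. Then q at x, so □◇q at x, so ◇q at y, so some z with Ryz has q; z=x, i.e. Ryx.

q → □◇q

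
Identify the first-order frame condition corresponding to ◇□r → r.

Replacing r by ¬r and contraposing gives the equivalent schema r → □◇r.
Suppose r→□◇r is valid. Take Rxy and set V(r)={x}. Then r at x, so □◇r at x, so ◇r at y, so some z with Ryz has r; z=x, i.e. Ryx.

symmetry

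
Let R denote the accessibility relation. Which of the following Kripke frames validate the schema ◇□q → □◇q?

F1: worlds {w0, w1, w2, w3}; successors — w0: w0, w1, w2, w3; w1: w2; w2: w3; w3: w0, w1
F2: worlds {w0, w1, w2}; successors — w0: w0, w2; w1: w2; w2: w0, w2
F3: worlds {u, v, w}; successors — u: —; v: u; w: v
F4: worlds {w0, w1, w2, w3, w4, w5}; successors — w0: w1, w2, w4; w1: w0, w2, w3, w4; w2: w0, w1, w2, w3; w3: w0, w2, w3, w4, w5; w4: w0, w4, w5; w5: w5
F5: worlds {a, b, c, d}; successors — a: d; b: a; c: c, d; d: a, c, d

This is the axiom for convergence; its first-order frame correspondent is ∀x ∀y ∀z (Rxy ∧ Rxz → ∃w (Ryw ∧ Rzw)).
F1: fails — Rw0w1 and Rw0w2 but w1 and w2 have no common successor.
F2: ✓.
F3: fails — Rvu and Rvu but u and u have no common successor.
F4: fails — Rw3w5 and Rw3w0 but w5 and w0 have no common successor.
F5: ✓.

F2, F5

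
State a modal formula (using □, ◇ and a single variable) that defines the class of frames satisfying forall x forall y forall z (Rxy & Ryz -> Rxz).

□p → □□p

A defining formula is □p → □□p (the 4 axiom).
Suppose □p→□□p is valid. Take Rxy, Ryz and set V(p)={w : Rxw}. Then □p at x, so □□p at x, so □p at y, so p at z, i.e. Rxz.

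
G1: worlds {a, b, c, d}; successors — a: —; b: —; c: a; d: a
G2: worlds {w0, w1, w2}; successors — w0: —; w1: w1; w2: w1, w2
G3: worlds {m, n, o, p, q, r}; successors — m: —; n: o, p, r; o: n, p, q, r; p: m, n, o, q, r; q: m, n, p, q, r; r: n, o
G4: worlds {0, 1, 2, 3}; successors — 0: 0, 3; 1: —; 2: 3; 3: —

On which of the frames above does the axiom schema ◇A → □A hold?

Frame correspondent (Sahlqvist): ∀x ∀y ∀z (Rxy ∧ Rxz → y = z) — i.e. partial functionality.
G1: ✓.
G2: fails — w2 sees both w1 and w2.
G3: fails — n sees both o and p.
G4: fails — 0 sees both 0 and 3.
Valid on: G1.

G1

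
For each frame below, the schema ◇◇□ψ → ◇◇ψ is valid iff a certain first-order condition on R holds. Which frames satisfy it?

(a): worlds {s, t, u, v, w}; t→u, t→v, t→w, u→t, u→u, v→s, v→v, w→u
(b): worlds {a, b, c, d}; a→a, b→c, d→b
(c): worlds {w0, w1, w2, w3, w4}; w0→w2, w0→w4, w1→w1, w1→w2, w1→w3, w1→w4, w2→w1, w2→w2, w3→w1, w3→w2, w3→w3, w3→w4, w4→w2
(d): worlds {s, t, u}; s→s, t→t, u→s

The schema corresponds to a generalized confluence (Geach) condition: ∀x ∀y (xR²y → ∃w (yRw ∧ xR²w)).
(a): fails — tR²s but no w* with sRw* and tR²w*.
(b): fails — dR²c but no w with cRw and dR²w.
(c): holds.
(d): holds.
Valid on: (c), (d).

(c), (d)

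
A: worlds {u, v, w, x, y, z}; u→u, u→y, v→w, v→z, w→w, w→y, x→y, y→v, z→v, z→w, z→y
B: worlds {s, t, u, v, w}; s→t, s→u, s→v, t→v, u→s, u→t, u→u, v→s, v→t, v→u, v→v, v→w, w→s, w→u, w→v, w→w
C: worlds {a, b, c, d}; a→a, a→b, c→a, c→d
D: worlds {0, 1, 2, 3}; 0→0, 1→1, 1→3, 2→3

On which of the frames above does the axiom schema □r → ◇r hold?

A, B

Frame correspondent (Sahlqvist): ∀x ∃y Rxy — i.e. seriality.
A: satisfies the condition.
B: satisfies the condition.
C: fails — world b has no successor.
D: fails — world 3 has no successor.
Valid on: A, B.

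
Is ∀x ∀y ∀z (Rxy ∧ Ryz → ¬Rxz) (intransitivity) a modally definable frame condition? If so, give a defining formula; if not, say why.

Modal frame validity is preserved under surjective bounded morphisms.
The 5-cycle (worlds 0,1,2,3,4 with 0→1→2→3→4→0) is intransitive. Mapping every world to a single reflexive point • is a surjective bounded morphism; the reflexive point is not intransitive (R••∧R•• but R••).
Hence intransitivity is not modally definable.

No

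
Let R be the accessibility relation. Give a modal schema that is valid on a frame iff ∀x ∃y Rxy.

The condition is seriality. The D schema □ψ → ◇ψ defines it.

□ψ → ◇ψ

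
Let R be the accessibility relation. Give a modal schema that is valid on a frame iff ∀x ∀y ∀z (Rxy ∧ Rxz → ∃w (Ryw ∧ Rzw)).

◇□s → □◇s

The condition is convergence. The .2 schema ◇□s → □◇s defines it.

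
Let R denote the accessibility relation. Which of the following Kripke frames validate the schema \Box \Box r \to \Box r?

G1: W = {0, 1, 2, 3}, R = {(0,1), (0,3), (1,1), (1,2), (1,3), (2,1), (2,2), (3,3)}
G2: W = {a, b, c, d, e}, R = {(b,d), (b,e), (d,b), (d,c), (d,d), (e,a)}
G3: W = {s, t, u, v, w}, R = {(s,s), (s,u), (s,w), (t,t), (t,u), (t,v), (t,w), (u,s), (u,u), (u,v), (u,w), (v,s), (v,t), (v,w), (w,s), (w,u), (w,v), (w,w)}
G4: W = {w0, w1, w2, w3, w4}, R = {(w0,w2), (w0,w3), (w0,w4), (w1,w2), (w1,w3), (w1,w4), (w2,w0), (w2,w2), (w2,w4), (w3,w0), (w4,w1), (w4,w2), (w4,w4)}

G1, G3

This is the axiom for density; its first-order frame correspondent is \forall x \forall y (Rxy \to \exists z (Rxz \wedge Rzy)).
G1: holds.
G2: fails — Rea but no z with Rez and Rza.
G3: holds.
G4: fails — Rw1w3 but no z with Rw1z and Rzw3.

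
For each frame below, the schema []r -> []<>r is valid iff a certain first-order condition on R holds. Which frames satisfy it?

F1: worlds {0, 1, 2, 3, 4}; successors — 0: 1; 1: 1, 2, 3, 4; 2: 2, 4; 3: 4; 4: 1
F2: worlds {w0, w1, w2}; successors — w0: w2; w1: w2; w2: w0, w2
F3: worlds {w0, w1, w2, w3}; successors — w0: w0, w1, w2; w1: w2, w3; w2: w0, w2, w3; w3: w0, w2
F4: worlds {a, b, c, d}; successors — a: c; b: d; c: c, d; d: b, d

Frame correspondent (Sahlqvist): forall x forall z (xRz -> exists w (xRw & zRw)) — i.e. a generalized confluence (Geach) condition.
F1: fails — 2R4 but no w with 2Rw and 4Rw.
F2: ✓.
F3: ✓.
F4: ✓.
Valid on: F2, F3, F4.

F2, F3, F4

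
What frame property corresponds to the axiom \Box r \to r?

Reflexivity

Suppose □r→r is valid. At any x set V(r)={w : Rxw}. Then □r holds at x, so r holds at x, i.e. Rxx.
Conversely, on a frame with reflexivity the schema holds at every world under every valuation.
So the correspondent is reflexivity.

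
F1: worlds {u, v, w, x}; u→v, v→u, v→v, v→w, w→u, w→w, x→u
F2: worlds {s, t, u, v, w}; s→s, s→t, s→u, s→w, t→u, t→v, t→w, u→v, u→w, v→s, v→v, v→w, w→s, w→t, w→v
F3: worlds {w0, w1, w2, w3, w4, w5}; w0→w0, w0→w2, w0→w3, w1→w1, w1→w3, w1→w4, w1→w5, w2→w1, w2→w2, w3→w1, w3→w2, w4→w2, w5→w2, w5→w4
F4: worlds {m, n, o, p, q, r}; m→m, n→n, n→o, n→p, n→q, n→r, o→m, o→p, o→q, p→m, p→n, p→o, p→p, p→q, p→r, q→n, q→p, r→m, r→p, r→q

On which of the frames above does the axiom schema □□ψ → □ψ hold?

The schema corresponds to density: ∀x ∀y (Rxy → ∃z (Rxz ∧ Rzy)).
F1: fails — Rxu but no z with Rxz and Rzu.
F2: fails — Rtu but no z with Rtz and Rzu.
F3: fails — Rw5w4 but no z with Rw5z and Rzw4.
F4: holds.
Valid on: F4.

F4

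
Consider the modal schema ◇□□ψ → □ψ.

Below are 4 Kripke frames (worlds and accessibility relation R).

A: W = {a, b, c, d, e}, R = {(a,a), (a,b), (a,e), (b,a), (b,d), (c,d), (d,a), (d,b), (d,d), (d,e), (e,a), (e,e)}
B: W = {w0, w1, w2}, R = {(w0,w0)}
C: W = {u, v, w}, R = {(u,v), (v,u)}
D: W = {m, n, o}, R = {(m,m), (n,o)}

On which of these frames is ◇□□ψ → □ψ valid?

This is the axiom for a generalized confluence (Geach) condition; its first-order frame correspondent is ∀x ∀y ∀z ((xRy ∧ xRz) → ∃w (yR²w ∧ z = w)).
A: fails — dRe, dRd but no w with eR²w and d=w.
B: holds.
C: holds.
D: fails — nRo, nRo but no w with oR²w and o=w.
Valid on: B, C.

B, C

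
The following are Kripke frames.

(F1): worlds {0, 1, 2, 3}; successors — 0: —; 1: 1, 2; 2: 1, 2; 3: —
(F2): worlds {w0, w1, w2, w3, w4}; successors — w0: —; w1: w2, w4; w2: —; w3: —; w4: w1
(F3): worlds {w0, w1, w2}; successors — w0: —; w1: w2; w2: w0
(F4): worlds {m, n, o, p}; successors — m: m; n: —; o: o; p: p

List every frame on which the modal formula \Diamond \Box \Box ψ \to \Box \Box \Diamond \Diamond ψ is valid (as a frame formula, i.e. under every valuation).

Frame correspondent (Sahlqvist): \forall x \forall y \forall z ((xRy \wedge x R^2 z) \to \exists w (y R^2 w \wedge z R^2 w)) — i.e. a generalized confluence (Geach) condition.
(F1): condition met.
(F2): fails — w1Rw2, w1R²w1 but no w with w2R²w and w1R²w.
(F3): fails — w1Rw2, w1R²w0 but no w with w2R²w and w0R²w.
(F4): condition met.

(F1), (F4)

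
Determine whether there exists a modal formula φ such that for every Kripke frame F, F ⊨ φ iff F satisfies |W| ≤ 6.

If a class were modally definable it would be closed under disjoint unions (Goldblatt–Thomason).
Any modal formula valid on each of 7 disjoint one-world frames is valid on their disjoint union (validity is preserved under disjoint unions). Each one-world frame has |W|=1≤6, but the union has |W|=7.
So no modal formula (or set of formulas) defines exactly the |W|≤6 frames.

Not definable by any modal formula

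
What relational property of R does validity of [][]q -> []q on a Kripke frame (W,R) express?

Suppose □□q→□q is valid. Take Rxy and set V(q)={w : xR²w}. Then □□q at x, so □q at x, so q at y, i.e. ∃z(Rxz∧Rzy).

density: forall x forall y (Rxy -> exists z (Rxz & Rzy))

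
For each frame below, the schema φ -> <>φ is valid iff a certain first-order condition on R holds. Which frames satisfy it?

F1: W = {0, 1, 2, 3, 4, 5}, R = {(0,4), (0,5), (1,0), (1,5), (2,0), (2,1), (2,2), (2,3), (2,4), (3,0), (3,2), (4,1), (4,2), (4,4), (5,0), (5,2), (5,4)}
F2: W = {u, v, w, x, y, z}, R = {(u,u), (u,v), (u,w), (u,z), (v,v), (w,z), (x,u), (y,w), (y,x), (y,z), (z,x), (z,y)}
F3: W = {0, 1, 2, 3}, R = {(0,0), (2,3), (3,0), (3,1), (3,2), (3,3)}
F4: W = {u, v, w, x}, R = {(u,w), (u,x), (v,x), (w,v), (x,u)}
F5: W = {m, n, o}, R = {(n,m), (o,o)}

none

Frame correspondent (Sahlqvist): forall x Rxx — i.e. reflexivity.
F1: fails — world 0 does not see itself.
F2: fails — world w does not see itself.
F3: fails — world 1 does not see itself.
F4: fails — world u does not see itself.
F5: fails — world m does not see itself.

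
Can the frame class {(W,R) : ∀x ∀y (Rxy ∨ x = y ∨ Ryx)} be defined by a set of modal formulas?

Not modally definable

Any modally definable frame class is closed under disjoint unions.
Take 2 disjoint single-world reflexive frames: each is trivially connected, but their disjoint union has 2 worlds with no edge between distinct components, so it is not connected.
Hence connectedness of R is not modally definable.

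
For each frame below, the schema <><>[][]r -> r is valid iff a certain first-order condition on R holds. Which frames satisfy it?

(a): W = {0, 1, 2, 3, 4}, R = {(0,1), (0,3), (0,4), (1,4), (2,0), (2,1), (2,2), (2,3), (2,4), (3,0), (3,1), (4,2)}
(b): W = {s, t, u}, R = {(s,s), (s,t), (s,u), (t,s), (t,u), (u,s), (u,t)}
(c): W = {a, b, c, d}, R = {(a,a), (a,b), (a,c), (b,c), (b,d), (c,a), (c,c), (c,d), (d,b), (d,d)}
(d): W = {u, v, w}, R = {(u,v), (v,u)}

The schema corresponds to a generalized confluence (Geach) condition: forall x forall y (x R^2 y -> exists w (y R^2 w & x = w)).
(a): fails — 0R²1 but no w with 1R²w and 0=w.
(b): ✓.
(c): fails — aR²d but no w with dR²w and a=w.
(d): ✓.

(b), (d)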